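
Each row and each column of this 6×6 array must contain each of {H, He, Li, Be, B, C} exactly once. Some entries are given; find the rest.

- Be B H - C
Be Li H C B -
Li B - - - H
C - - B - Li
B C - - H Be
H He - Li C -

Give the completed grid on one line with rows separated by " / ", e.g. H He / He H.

(r1,c1) = He
(r1,c5) = Li
(r2,c6) = He
(r4,c2) = H
(r5,c4) = He
(r6,c3) = Be
(r6,c6) = B
(r3,c4) = Be
(r3,c5) = He
(r4,c3) = He
(r4,c5) = Be
(r5,c3) = Li
(r3,c3) = C

He Be B H Li C / Be Li H C B He / Li B C Be He H / C H He B Be Li / B C Li He H Be / H He Be Li C B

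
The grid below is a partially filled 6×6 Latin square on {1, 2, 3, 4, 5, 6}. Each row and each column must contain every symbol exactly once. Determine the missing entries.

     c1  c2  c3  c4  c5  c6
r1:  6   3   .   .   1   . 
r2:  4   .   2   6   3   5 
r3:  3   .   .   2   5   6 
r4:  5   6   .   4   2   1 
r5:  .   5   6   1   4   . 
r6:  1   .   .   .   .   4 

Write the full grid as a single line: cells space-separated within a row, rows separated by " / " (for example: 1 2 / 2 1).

6 3 4 5 1 2 / 4 1 2 6 3 5 / 3 4 1 2 5 6 / 5 6 3 4 2 1 / 2 5 6 1 4 3 / 1 2 5 3 6 4

(r1,c4): row 1 has {1,3,6}; column 4 has {1,2,4,6}, so it must be 5.
(r1,c6): row 1 has {1,3,5,6}; column 6 has {1,4,5,6}, so it must be 2.
(r2,c2): row 2 has {2,3,4,5,6}; column 2 has {3,5,6}, so it must be 1.
(r3,c2): row 3 has {2,3,5,6}; column 2 has {1,3,5,6}, so it must be 4.
(r3,c3): row 3 has {2,3,4,5,6}; column 3 has {2,6}, so it must be 1.
(r4,c3): row 4 has {1,2,4,5,6}; column 3 has {1,2,6}, so it must be 3.
(r5,c1): row 5 has {1,4,5,6}; column 1 has {1,3,4,5,6}, so it must be 2.
(r5,c6): row 5 has {1,2,4,5,6}; column 6 has {1,2,4,5,6}, so it must be 3.
(r6,c2): row 6 has {1,4}; column 2 has {1,3,4,5,6}, so it must be 2.
(r6,c3): row 6 has {1,2,4}; column 3 has {1,2,3,6}, so it must be 5.
(r6,c4): row 6 has {1,2,4,5}; column 4 has {1,2,4,5,6}, so it must be 3.
(r6,c5): row 6 has {1,2,3,4,5}; column 5 has {1,2,3,4,5}, so it must be 6.
(r1,c3): row 1 has {1,2,3,5,6}; column 3 has {1,2,3,5,6}, so it must be 4.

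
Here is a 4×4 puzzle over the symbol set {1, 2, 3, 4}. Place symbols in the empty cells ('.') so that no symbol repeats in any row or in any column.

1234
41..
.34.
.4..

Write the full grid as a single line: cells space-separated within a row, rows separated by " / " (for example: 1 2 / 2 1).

1 2 3 4 / 4 1 2 3 / 2 3 4 1 / 3 4 1 2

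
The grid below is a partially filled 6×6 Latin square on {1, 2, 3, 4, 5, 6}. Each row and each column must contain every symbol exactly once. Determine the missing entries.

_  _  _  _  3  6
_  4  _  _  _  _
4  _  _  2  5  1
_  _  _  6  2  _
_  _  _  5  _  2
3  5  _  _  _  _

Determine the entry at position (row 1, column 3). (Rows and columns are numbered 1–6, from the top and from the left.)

Cell (r6,c6): row 6 has {3,5}; column 6 has {1,2,6} → 4.
Cell (r6,c4): row 6 has {3,4,5}; column 4 has {2,5,6} → 1.
Cell (r6,c5): row 6 has {1,3,4,5}; column 5 has {2,3,5} → 6.
Cell (r1,c4): row 1 has {3,6}; column 4 has {1,2,5,6} → 4.
Cell (r2,c4): row 2 has {4}; column 4 has {1,2,4,5,6} → 3.
Cell (r2,c5): row 2 has {3,4}; column 5 has {2,3,5,6} → 1.
Cell (r2,c6): row 2 has {1,3,4}; column 6 has {1,2,4,6} → 5.
Cell (r4,c6): row 4 has {2,6}; column 6 has {1,2,4,5,6} → 3.
Cell (r5,c5): row 5 has {2,5}; column 5 has {1,2,3,5,6} → 4.
Cell (r6,c3): row 6 has {1,3,4,5,6}; column 3 is empty so far → 2.
Cell (r2,c3): row 2 has {1,3,4,5}; column 3 has {2} → 6.
Cell (r3,c3): row 3 has {1,2,4,5}; column 3 has {2,6} → 3.
Cell (r4,c2): row 4 has {2,3,6}; column 2 has {4,5} → 1.
Cell (r5,c3): row 5 has {2,4,5}; column 3 has {2,3,6} → 1.
Cell (r1,c2): row 1 has {3,4,6}; column 2 has {1,4,5} → 2.
Cell (r1,c3): row 1 has {2,3,4,6}; column 3 has {1,2,3,6} → 5.

5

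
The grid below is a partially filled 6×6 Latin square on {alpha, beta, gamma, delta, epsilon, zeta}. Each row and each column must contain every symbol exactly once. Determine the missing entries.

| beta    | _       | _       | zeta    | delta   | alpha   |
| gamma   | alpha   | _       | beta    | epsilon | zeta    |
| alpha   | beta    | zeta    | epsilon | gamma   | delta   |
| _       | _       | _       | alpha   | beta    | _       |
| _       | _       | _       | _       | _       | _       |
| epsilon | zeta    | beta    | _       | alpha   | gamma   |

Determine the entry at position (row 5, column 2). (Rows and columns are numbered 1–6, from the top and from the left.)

epsilon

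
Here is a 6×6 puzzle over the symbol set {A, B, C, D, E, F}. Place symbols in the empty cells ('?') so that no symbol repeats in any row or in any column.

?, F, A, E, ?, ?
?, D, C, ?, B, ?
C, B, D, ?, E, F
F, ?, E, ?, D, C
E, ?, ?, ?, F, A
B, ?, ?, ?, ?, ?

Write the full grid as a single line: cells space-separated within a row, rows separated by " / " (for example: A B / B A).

D F A E C B / A D C F B E / C B D A E F / F A E B D C / E C B D F A / B E F C A D

(r1,c1) = D
(r1,c5) = C
(r1,c6) = B
(r2,c1) = A
(r2,c4) = F
(r2,c6) = E
(r3,c4) = A
(r4,c2) = A
(r4,c4) = B
(r5,c2) = C
(r5,c3) = B
(r5,c4) = D
(r6,c2) = E
(r6,c3) = F
(r6,c4) = C
(r6,c5) = A
(r6,c6) = D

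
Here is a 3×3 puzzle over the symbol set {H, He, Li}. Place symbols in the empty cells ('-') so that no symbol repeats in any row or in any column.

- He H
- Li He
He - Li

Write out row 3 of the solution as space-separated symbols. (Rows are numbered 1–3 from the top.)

He H Li

row 1 has {H,He}; column 1 has {He} — only Li is left for (r1,c1).
row 2 has {He,Li}; column 1 has {He,Li} — only H is left for (r2,c1).
row 3 has {He,Li}; column 2 has {He,Li} — only H is left for (r3,c2).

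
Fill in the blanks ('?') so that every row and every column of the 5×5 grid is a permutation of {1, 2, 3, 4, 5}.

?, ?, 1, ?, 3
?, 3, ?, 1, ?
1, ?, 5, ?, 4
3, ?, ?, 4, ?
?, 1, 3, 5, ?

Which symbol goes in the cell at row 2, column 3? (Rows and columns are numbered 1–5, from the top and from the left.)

At row 1, column 4: row 1 has {1,3}; column 4 has {1,4,5}; that leaves 2.
At row 3, column 2: row 3 has {1,4,5}; column 2 has {1,3}; that leaves 2.
At row 3, column 4: row 3 has {1,2,4,5}; column 4 has {1,2,4,5}; that leaves 3.
At row 4, column 2: row 4 has {3,4}; column 2 has {1,2,3}; that leaves 5.
At row 4, column 3: row 4 has {3,4,5}; column 3 has {1,3,5}; that leaves 2.
At row 4, column 5: row 4 has {2,3,4,5}; column 5 has {3,4}; that leaves 1.
At row 5, column 5: row 5 has {1,3,5}; column 5 has {1,3,4}; that leaves 2.
At row 1, column 2: row 1 has {1,2,3}; column 2 has {1,2,3,5}; that leaves 4.
At row 2, column 3: row 2 has {1,3}; column 3 has {1,2,3,5}; that leaves 4.

4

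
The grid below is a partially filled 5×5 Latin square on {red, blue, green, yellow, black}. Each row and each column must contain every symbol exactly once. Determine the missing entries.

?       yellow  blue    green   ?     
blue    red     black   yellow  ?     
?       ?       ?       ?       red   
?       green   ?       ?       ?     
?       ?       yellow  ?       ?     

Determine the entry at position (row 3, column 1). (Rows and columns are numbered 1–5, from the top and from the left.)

yellow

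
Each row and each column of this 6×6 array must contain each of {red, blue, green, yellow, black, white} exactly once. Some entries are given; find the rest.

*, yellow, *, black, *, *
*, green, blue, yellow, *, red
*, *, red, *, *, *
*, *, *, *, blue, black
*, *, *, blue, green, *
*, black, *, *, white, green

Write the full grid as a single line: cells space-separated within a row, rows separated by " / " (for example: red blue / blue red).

(r1,c5) = red
(r2,c5) = black
(r3,c5) = yellow
(r6,c3) = yellow
(r6,c4) = red
(r2,c1) = white
(r6,c1) = blue
(r1,c1) = green
(r1,c3) = white
(r1,c6) = blue
(r3,c1) = black
(r3,c6) = white
(r4,c3) = green
(r4,c4) = white
(r5,c3) = black
(r5,c6) = yellow
(r3,c2) = blue
(r3,c4) = green
(r4,c2) = red
(r5,c1) = red
(r5,c2) = white
(r4,c1) = yellow

green yellow white black red blue / white green blue yellow black red / black blue red green yellow white / yellow red green white blue black / red white black blue green yellow / blue black yellow red white green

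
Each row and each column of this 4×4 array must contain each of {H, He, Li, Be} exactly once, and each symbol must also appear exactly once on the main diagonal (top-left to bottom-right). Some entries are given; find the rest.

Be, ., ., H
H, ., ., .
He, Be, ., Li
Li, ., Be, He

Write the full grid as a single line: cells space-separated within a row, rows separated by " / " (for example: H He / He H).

Be He Li H / H Li He Be / He Be H Li / Li H Be He

Cell (r2,c2): row 2 has {H}; column 2 has {Be}; the diagonal has {He,Be} → Li.
Cell (r2,c3): row 2 has {H,Li}; column 3 has {Be} → He.
Cell (r2,c4): row 2 has {H,He,Li}; column 4 has {H,He,Li} → Be.
Cell (r3,c3): row 3 has {He,Li,Be}; column 3 has {He,Be}; the diagonal has {He,Li,Be} → H.
Cell (r4,c2): row 4 has {He,Li,Be}; column 2 has {Li,Be} → H.
Cell (r1,c2): row 1 has {H,Be}; column 2 has {H,Li,Be} → He.
Cell (r1,c3): row 1 has {H,He,Be}; column 3 has {H,He,Be} → Li.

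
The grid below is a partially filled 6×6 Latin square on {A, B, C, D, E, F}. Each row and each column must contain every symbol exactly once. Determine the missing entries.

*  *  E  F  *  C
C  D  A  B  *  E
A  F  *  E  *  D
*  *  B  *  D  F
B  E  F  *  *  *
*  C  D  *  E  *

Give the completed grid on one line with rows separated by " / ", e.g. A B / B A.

D B E F A C / C D A B F E / A F C E B D / E A B C D F / B E F D C A / F C D A E B

(r1,c1) = D
(r2,c5) = F
(r3,c3) = C
(r3,c5) = B
(r4,c1) = E
(r4,c2) = A
(r4,c4) = C
(r5,c6) = A
(r6,c1) = F
(r6,c4) = A
(r6,c6) = B
(r1,c2) = B
(r1,c5) = A
(r5,c4) = D
(r5,c5) = C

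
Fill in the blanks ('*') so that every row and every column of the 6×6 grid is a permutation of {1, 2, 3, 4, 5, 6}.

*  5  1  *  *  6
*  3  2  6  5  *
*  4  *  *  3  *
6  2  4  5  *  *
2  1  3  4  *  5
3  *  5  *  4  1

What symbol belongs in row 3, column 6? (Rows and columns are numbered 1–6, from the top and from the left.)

2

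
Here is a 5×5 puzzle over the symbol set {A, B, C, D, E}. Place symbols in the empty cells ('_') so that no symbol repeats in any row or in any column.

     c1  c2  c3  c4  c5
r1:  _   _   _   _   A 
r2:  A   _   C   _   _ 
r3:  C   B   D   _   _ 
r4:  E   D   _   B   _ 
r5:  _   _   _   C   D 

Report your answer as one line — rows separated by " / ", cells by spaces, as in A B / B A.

D C B E A / A E C D B / C B D A E / E D A B C / B A E C D

Cell (r2,c2): row 2 has {A,C}; column 2 has {B,D} → E.
Cell (r2,c4): row 2 has {A,C,E}; column 4 has {B,C} → D.
Cell (r2,c5): row 2 has {A,C,D,E}; column 5 has {A,D} → B.
Cell (r3,c5): row 3 has {B,C,D}; column 5 has {A,B,D} → E.
Cell (r4,c3): row 4 has {B,D,E}; column 3 has {C,D} → A.
Cell (r4,c5): row 4 has {A,B,D,E}; column 5 has {A,B,D,E} → C.
Cell (r5,c1): row 5 has {C,D}; column 1 has {A,C,E} → B.
Cell (r5,c2): row 5 has {B,C,D}; column 2 has {B,D,E} → A.
Cell (r5,c3): row 5 has {A,B,C,D}; column 3 has {A,C,D} → E.
Cell (r1,c1): row 1 has {A}; column 1 has {A,B,C,E} → D.
Cell (r1,c2): row 1 has {A,D}; column 2 has {A,B,D,E} → C.
Cell (r1,c3): row 1 has {A,C,D}; column 3 has {A,C,D,E} → B.
Cell (r1,c4): row 1 has {A,B,C,D}; column 4 has {B,C,D} → E.
Cell (r3,c4): row 3 has {B,C,D,E}; column 4 has {B,C,D,E} → A.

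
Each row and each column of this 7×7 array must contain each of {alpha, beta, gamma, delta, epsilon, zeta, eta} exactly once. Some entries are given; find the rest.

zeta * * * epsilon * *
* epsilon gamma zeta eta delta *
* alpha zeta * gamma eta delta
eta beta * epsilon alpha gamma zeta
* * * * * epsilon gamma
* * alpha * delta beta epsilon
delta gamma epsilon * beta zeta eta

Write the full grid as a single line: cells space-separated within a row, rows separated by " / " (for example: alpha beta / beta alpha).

zeta delta eta gamma epsilon alpha beta / beta epsilon gamma zeta eta delta alpha / epsilon alpha zeta beta gamma eta delta / eta beta delta epsilon alpha gamma zeta / alpha eta beta delta zeta epsilon gamma / gamma zeta alpha eta delta beta epsilon / delta gamma epsilon alpha beta zeta eta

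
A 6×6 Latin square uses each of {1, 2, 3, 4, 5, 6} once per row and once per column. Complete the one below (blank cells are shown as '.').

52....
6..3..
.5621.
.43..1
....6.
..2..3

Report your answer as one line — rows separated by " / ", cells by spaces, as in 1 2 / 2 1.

5 2 1 4 3 6 / 6 1 4 3 2 5 / 3 5 6 2 1 4 / 2 4 3 6 5 1 / 4 3 5 1 6 2 / 1 6 2 5 4 3

(r2,c2) = 1
(r3,c6) = 4
(r4,c1) = 2
(r4,c5) = 5
(r5,c2) = 3
(r6,c2) = 6
(r6,c5) = 4
(r1,c5) = 3
(r1,c6) = 6
(r2,c5) = 2
(r2,c6) = 5
(r3,c1) = 3
(r4,c4) = 6
(r5,c6) = 2
(r6,c1) = 1
(r6,c4) = 5
(r2,c3) = 4
(r5,c1) = 4
(r5,c4) = 1
(r1,c3) = 1
(r1,c4) = 4
(r5,c3) = 5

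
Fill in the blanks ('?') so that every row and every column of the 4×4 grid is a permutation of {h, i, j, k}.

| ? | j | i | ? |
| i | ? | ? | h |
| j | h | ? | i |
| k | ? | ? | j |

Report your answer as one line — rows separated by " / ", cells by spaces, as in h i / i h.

h j i k / i k j h / j h k i / k i h j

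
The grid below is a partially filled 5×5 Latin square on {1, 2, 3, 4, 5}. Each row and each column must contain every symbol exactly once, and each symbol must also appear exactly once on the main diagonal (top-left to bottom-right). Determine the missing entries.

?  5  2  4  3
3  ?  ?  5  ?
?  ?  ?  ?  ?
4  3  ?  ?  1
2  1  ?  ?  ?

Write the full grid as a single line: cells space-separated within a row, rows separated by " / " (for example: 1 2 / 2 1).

(r1,c1) = 1
(r3,c1) = 5
(r4,c3) = 5
(r4,c4) = 2
(r5,c4) = 3
(r2,c2) = 4
(r2,c3) = 1
(r2,c5) = 2
(r3,c2) = 2
(r3,c3) = 3
(r3,c4) = 1
(r3,c5) = 4
(r5,c3) = 4
(r5,c5) = 5

1 5 2 4 3 / 3 4 1 5 2 / 5 2 3 1 4 / 4 3 5 2 1 / 2 1 4 3 5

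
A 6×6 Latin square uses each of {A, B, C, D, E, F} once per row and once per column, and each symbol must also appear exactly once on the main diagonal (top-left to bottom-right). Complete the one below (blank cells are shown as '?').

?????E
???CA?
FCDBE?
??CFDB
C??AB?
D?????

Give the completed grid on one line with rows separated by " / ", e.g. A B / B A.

A F B D C E / B E F C A D / F C D B E A / E A C F D B / C D E A B F / D B A E F C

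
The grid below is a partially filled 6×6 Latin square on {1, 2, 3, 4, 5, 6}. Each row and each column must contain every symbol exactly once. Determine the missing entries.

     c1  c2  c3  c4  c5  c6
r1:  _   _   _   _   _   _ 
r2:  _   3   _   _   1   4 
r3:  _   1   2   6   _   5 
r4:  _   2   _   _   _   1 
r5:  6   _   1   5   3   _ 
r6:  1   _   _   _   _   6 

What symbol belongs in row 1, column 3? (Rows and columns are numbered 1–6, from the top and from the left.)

row 2 has {1,3,4}; column 4 has {5,6} — only 2 is left for (r2,c4).
row 3 has {1,2,5,6}; column 5 has {1,3} — only 4 is left for (r3,c5).
row 5 has {1,3,5,6}; column 2 has {1,2,3} — only 4 is left for (r5,c2).
row 5 has {1,3,4,5,6}; column 6 has {1,4,5,6} — only 2 is left for (r5,c6).
row 6 has {1,6}; column 2 has {1,2,3,4} — only 5 is left for (r6,c2).
row 6 has {1,5,6}; column 5 has {1,3,4} — only 2 is left for (r6,c5).
row 1 is empty so far; column 2 has {1,2,3,4,5} — only 6 is left for (r1,c2).
row 1 has {6}; column 5 has {1,2,3,4} — only 5 is left for (r1,c5).
row 1 has {5,6}; column 6 has {1,2,4,5,6} — only 3 is left for (r1,c6).
row 2 has {1,2,3,4}; column 1 has {1,6} — only 5 is left for (r2,c1).
row 2 has {1,2,3,4,5}; column 3 has {1,2} — only 6 is left for (r2,c3).
row 3 has {1,2,4,5,6}; column 1 has {1,5,6} — only 3 is left for (r3,c1).
row 4 has {1,2}; column 1 has {1,3,5,6} — only 4 is left for (r4,c1).
row 4 has {1,2,4}; column 4 has {2,5,6} — only 3 is left for (r4,c4).
row 4 has {1,2,3,4}; column 5 has {1,2,3,4,5} — only 6 is left for (r4,c5).
row 6 has {1,2,5,6}; column 4 has {2,3,5,6} — only 4 is left for (r6,c4).
row 1 has {3,5,6}; column 1 has {1,3,4,5,6} — only 2 is left for (r1,c1).
row 1 has {2,3,5,6}; column 3 has {1,2,6} — only 4 is left for (r1,c3).

4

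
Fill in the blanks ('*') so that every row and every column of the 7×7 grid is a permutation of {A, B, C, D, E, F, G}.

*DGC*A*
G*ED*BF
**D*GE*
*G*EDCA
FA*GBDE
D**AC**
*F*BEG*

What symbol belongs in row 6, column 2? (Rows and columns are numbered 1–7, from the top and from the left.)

E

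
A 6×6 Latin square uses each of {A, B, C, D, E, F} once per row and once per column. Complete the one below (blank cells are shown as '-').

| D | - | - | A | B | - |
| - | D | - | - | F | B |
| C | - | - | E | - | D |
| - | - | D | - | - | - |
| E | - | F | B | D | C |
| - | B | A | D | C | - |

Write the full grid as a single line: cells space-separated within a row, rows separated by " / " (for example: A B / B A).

D E C A B F / A D E C F B / C F B E A D / B C D F E A / E A F B D C / F B A D C E

row 2 has {B,D,F}; column 1 has {C,D,E} — only A is left for (r2,c1).
row 2 has {A,B,D,F}; column 4 has {A,B,D,E} — only C is left for (r2,c4).
row 3 has {C,D,E}; column 3 has {A,D,F} — only B is left for (r3,c3).
row 3 has {B,C,D,E}; column 5 has {B,C,D,F} — only A is left for (r3,c5).
row 4 has {D}; column 4 has {A,B,C,D,E} — only F is left for (r4,c4).
row 4 has {D,F}; column 5 has {A,B,C,D,F} — only E is left for (r4,c5).
row 4 has {D,E,F}; column 6 has {B,C,D} — only A is left for (r4,c6).
row 5 has {B,C,D,E,F}; column 2 has {B,D} — only A is left for (r5,c2).
row 6 has {A,B,C,D}; column 1 has {A,C,D,E} — only F is left for (r6,c1).
row 6 has {A,B,C,D,F}; column 6 has {A,B,C,D} — only E is left for (r6,c6).
row 1 has {A,B,D}; column 6 has {A,B,C,D,E} — only F is left for (r1,c6).
row 2 has {A,B,C,D,F}; column 3 has {A,B,D,F} — only E is left for (r2,c3).
row 3 has {A,B,C,D,E}; column 2 has {A,B,D} — only F is left for (r3,c2).
row 4 has {A,D,E,F}; column 1 has {A,C,D,E,F} — only B is left for (r4,c1).
row 4 has {A,B,D,E,F}; column 2 has {A,B,D,F} — only C is left for (r4,c2).
row 1 has {A,B,D,F}; column 2 has {A,B,C,D,F} — only E is left for (r1,c2).
row 1 has {A,B,D,E,F}; column 3 has {A,B,D,E,F} — only C is left for (r1,c3).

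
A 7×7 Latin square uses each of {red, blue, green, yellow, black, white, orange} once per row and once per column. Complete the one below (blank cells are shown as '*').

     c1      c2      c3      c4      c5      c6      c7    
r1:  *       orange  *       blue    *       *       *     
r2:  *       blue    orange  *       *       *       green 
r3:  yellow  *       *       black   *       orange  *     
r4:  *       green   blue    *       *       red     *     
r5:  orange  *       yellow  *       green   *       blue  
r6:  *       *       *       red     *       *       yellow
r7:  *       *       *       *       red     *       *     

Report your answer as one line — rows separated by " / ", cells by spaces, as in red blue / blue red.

green orange red blue white yellow black / red blue orange yellow black white green / yellow white green black blue orange red / black green blue orange yellow red white / orange red yellow white green black blue / blue black white red orange green yellow / white yellow black green red blue orange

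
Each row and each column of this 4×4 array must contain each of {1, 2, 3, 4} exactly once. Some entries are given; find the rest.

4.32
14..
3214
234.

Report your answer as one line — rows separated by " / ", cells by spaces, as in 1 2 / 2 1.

(r1,c2) = 1
(r2,c3) = 2
(r2,c4) = 3
(r4,c4) = 1

4 1 3 2 / 1 4 2 3 / 3 2 1 4 / 2 3 4 1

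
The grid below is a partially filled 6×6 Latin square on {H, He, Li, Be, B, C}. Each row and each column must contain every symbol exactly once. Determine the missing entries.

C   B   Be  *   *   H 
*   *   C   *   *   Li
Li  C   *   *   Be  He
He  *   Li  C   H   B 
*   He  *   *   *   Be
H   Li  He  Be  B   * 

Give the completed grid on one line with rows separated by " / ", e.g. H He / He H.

row 2 has {Li,C}; column 5 has {H,Be,B} — only He is left for (r2,c5).
row 4 has {H,He,Li,B,C}; column 2 has {He,Li,B,C} — only Be is left for (r4,c2).
row 5 has {He,Be}; column 1 has {H,He,Li,C} — only B is left for (r5,c1).
row 5 has {He,Be,B}; column 3 has {He,Li,Be,C} — only H is left for (r5,c3).
row 5 has {H,He,Be,B}; column 4 has {Be,C} — only Li is left for (r5,c4).
row 5 has {H,He,Li,Be,B}; column 5 has {H,He,Be,B} — only C is left for (r5,c5).
row 6 has {H,He,Li,Be,B}; column 6 has {H,He,Li,Be,B} — only C is left for (r6,c6).
row 1 has {H,Be,B,C}; column 4 has {Li,Be,C} — only He is left for (r1,c4).
row 1 has {H,He,Be,B,C}; column 5 has {H,He,Be,B,C} — only Li is left for (r1,c5).
row 2 has {He,Li,C}; column 1 has {H,He,Li,B,C} — only Be is left for (r2,c1).
row 2 has {He,Li,Be,C}; column 2 has {He,Li,Be,B,C} — only H is left for (r2,c2).
row 2 has {H,He,Li,Be,C}; column 4 has {He,Li,Be,C} — only B is left for (r2,c4).
row 3 has {He,Li,Be,C}; column 3 has {H,He,Li,Be,C} — only B is left for (r3,c3).
row 3 has {He,Li,Be,B,C}; column 4 has {He,Li,Be,B,C} — only H is left for (r3,c4).

C B Be He Li H / Be H C B He Li / Li C B H Be He / He Be Li C H B / B He H Li C Be / H Li He Be B C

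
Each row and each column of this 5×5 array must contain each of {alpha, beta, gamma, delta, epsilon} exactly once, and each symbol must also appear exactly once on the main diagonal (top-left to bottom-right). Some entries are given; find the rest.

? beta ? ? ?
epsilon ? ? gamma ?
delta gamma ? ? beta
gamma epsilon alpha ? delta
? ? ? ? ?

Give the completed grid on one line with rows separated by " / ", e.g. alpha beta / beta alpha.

(r1,c1): row 1 has {beta}; column 1 has {gamma,delta,epsilon}; the diagonal is empty so far, so it must be alpha.
(r2,c2): row 2 has {gamma,epsilon}; column 2 has {beta,gamma,epsilon}; the diagonal has {alpha}, so it must be delta.
(r2,c3): row 2 has {gamma,delta,epsilon}; column 3 has {alpha}, so it must be beta.
(r2,c5): row 2 has {beta,gamma,delta,epsilon}; column 5 has {beta,delta}, so it must be alpha.
(r3,c3): row 3 has {beta,gamma,delta}; column 3 has {alpha,beta}; the diagonal has {alpha,delta}, so it must be epsilon.
(r3,c4): row 3 has {beta,gamma,delta,epsilon}; column 4 has {gamma}, so it must be alpha.
(r4,c4): row 4 has {alpha,gamma,delta,epsilon}; column 4 has {alpha,gamma}; the diagonal has {alpha,delta,epsilon}, so it must be beta.
(r5,c1): row 5 is empty so far; column 1 has {alpha,gamma,delta,epsilon}, so it must be beta.
(r5,c2): row 5 has {beta}; column 2 has {beta,gamma,delta,epsilon}, so it must be alpha.
(r5,c5): row 5 has {alpha,beta}; column 5 has {alpha,beta,delta}; the diagonal has {alpha,beta,delta,epsilon}, so it must be gamma.
(r1,c5): row 1 has {alpha,beta}; column 5 has {alpha,beta,gamma,delta}, so it must be epsilon.
(r5,c3): row 5 has {alpha,beta,gamma}; column 3 has {alpha,beta,epsilon}, so it must be delta.
(r5,c4): row 5 has {alpha,beta,gamma,delta}; column 4 has {alpha,beta,gamma}, so it must be epsilon.
(r1,c3): row 1 has {alpha,beta,epsilon}; column 3 has {alpha,beta,delta,epsilon}, so it must be gamma.
(r1,c4): row 1 has {alpha,beta,gamma,epsilon}; column 4 has {alpha,beta,gamma,epsilon}, so it must be delta.

alpha beta gamma delta epsilon / epsilon delta beta gamma alpha / delta gamma epsilon alpha beta / gamma epsilon alpha beta delta / beta alpha delta epsilon gamma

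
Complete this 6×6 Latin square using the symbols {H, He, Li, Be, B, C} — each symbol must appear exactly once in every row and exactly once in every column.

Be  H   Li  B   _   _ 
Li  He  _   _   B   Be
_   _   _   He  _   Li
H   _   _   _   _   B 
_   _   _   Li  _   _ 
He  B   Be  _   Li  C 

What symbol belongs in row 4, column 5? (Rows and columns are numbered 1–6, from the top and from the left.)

(r1,c6) = He
(r5,c6) = H
(r6,c4) = H
(r1,c5) = C
(r2,c4) = C
(r4,c4) = Be
(r4,c5) = He

He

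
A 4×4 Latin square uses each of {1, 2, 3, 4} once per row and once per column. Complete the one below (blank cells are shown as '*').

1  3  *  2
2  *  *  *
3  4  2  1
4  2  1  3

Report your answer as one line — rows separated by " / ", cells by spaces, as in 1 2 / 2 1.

At row 1, column 3: row 1 has {1,2,3}; column 3 has {1,2}; that leaves 4.
At row 2, column 2: row 2 has {2}; column 2 has {2,3,4}; that leaves 1.
At row 2, column 3: row 2 has {1,2}; column 3 has {1,2,4}; that leaves 3.
At row 2, column 4: row 2 has {1,2,3}; column 4 has {1,2,3}; that leaves 4.

1 3 4 2 / 2 1 3 4 / 3 4 2 1 / 4 2 1 3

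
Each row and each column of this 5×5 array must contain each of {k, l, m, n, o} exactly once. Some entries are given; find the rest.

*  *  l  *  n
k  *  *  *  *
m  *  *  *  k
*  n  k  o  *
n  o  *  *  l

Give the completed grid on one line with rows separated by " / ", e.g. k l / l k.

o k l m n / k m n l o / m l o n k / l n k o m / n o m k l

Cell (r1,c1): row 1 has {l,n}; column 1 has {k,m,n} → o.
Cell (r3,c2): row 3 has {k,m}; column 2 has {n,o} → l.
Cell (r3,c4): row 3 has {k,l,m}; column 4 has {o} → n.
Cell (r4,c1): row 4 has {k,n,o}; column 1 has {k,m,n,o} → l.
Cell (r4,c5): row 4 has {k,l,n,o}; column 5 has {k,l,n} → m.
Cell (r5,c3): row 5 has {l,n,o}; column 3 has {k,l} → m.
Cell (r5,c4): row 5 has {l,m,n,o}; column 4 has {n,o} → k.
Cell (r1,c4): row 1 has {l,n,o}; column 4 has {k,n,o} → m.
Cell (r2,c2): row 2 has {k}; column 2 has {l,n,o} → m.
Cell (r2,c4): row 2 has {k,m}; column 4 has {k,m,n,o} → l.
Cell (r2,c5): row 2 has {k,l,m}; column 5 has {k,l,m,n} → o.
Cell (r3,c3): row 3 has {k,l,m,n}; column 3 has {k,l,m} → o.
Cell (r1,c2): row 1 has {l,m,n,o}; column 2 has {l,m,n,o} → k.
Cell (r2,c3): row 2 has {k,l,m,o}; column 3 has {k,l,m,o} → n.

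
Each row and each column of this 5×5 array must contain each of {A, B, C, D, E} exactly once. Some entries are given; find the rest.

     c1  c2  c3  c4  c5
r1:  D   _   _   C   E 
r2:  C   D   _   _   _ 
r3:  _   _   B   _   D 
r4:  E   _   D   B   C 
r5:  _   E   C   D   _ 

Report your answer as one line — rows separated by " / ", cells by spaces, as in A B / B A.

(r1,c3) = A
(r2,c3) = E
(r2,c4) = A
(r2,c5) = B
(r3,c1) = A
(r3,c2) = C
(r3,c4) = E
(r4,c2) = A
(r5,c1) = B
(r5,c5) = A
(r1,c2) = B

D B A C E / C D E A B / A C B E D / E A D B C / B E C D A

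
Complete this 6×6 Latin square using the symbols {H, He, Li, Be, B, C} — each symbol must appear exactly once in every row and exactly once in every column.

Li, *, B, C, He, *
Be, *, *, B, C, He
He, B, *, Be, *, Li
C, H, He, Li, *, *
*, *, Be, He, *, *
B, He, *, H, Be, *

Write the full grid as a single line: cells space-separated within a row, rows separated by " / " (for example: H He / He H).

Li Be B C He H / Be Li H B C He / He B C Be H Li / C H He Li B Be / H C Be He Li B / B He Li H Be C

Cell (r1,c2): row 1 has {He,Li,B,C}; column 2 has {H,He,B} → Be.
Cell (r1,c6): row 1 has {He,Li,Be,B,C}; column 6 has {He,Li} → H.
Cell (r2,c2): row 2 has {He,Be,B,C}; column 2 has {H,He,Be,B} → Li.
Cell (r2,c3): row 2 has {He,Li,Be,B,C}; column 3 has {He,Be,B} → H.
Cell (r3,c3): row 3 has {He,Li,Be,B}; column 3 has {H,He,Be,B} → C.
Cell (r3,c5): row 3 has {He,Li,Be,B,C}; column 5 has {He,Be,C} → H.
Cell (r4,c5): row 4 has {H,He,Li,C}; column 5 has {H,He,Be,C} → B.
Cell (r4,c6): row 4 has {H,He,Li,B,C}; column 6 has {H,He,Li} → Be.
Cell (r5,c1): row 5 has {He,Be}; column 1 has {He,Li,Be,B,C} → H.
Cell (r5,c2): row 5 has {H,He,Be}; column 2 has {H,He,Li,Be,B} → C.
Cell (r5,c5): row 5 has {H,He,Be,C}; column 5 has {H,He,Be,B,C} → Li.
Cell (r5,c6): row 5 has {H,He,Li,Be,C}; column 6 has {H,He,Li,Be} → B.
Cell (r6,c3): row 6 has {H,He,Be,B}; column 3 has {H,He,Be,B,C} → Li.
Cell (r6,c6): row 6 has {H,He,Li,Be,B}; column 6 has {H,He,Li,Be,B} → C.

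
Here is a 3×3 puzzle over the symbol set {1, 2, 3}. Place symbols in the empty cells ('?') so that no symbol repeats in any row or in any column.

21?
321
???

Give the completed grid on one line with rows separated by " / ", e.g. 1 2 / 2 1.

2 1 3 / 3 2 1 / 1 3 2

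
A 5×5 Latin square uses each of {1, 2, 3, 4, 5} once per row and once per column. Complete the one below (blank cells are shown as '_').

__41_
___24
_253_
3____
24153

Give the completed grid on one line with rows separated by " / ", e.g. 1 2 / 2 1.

(r1,c1) = 5
(r1,c2) = 3
(r1,c5) = 2
(r2,c1) = 1
(r2,c2) = 5
(r2,c3) = 3
(r3,c1) = 4
(r3,c5) = 1
(r4,c2) = 1
(r4,c3) = 2
(r4,c4) = 4
(r4,c5) = 5

5 3 4 1 2 / 1 5 3 2 4 / 4 2 5 3 1 / 3 1 2 4 5 / 2 4 1 5 3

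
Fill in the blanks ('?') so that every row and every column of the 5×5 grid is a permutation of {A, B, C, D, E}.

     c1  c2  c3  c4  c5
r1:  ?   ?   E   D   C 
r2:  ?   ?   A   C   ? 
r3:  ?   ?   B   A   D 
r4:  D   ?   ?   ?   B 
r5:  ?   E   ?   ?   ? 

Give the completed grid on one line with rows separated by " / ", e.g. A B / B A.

(r2,c5) = E
(r3,c2) = C
(r4,c2) = A
(r4,c3) = C
(r4,c4) = E
(r5,c3) = D
(r5,c4) = B
(r5,c5) = A
(r1,c2) = B
(r2,c1) = B
(r2,c2) = D
(r3,c1) = E
(r5,c1) = C
(r1,c1) = A

A B E D C / B D A C E / E C B A D / D A C E B / C E D B A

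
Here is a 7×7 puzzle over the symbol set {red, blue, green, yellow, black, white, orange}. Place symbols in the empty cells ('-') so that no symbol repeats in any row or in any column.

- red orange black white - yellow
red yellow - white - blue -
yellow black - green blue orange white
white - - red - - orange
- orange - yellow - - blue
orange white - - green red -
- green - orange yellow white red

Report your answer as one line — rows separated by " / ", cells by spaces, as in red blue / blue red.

(r1,c6) = green
(r3,c3) = red
(r4,c2) = blue
(r4,c5) = black
(r4,c6) = yellow
(r5,c5) = red
(r5,c6) = black
(r6,c4) = blue
(r6,c7) = black
(r1,c1) = blue
(r2,c5) = orange
(r2,c7) = green
(r4,c3) = green
(r5,c1) = green
(r5,c3) = white
(r6,c3) = yellow
(r7,c1) = black
(r7,c3) = blue
(r2,c3) = black

blue red orange black white green yellow / red yellow black white orange blue green / yellow black red green blue orange white / white blue green red black yellow orange / green orange white yellow red black blue / orange white yellow blue green red black / black green blue orange yellow white red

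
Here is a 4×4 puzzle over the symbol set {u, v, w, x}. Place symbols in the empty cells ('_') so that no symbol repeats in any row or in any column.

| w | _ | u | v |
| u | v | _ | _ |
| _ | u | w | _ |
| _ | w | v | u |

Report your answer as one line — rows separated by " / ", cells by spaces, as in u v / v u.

w x u v / u v x w / v u w x / x w v u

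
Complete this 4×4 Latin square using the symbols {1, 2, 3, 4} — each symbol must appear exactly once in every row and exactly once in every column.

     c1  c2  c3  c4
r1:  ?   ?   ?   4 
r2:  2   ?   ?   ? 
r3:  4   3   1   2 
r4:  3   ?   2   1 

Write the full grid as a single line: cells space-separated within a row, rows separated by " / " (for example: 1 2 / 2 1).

1 2 3 4 / 2 1 4 3 / 4 3 1 2 / 3 4 2 1

(r1,c1): row 1 has {4}; column 1 has {2,3,4}, so it must be 1.
(r1,c2): row 1 has {1,4}; column 2 has {3}, so it must be 2.
(r1,c3): row 1 has {1,2,4}; column 3 has {1,2}, so it must be 3.
(r2,c3): row 2 has {2}; column 3 has {1,2,3}, so it must be 4.
(r2,c4): row 2 has {2,4}; column 4 has {1,2,4}, so it must be 3.
(r4,c2): row 4 has {1,2,3}; column 2 has {2,3}, so it must be 4.
(r2,c2): row 2 has {2,3,4}; column 2 has {2,3,4}, so it must be 1.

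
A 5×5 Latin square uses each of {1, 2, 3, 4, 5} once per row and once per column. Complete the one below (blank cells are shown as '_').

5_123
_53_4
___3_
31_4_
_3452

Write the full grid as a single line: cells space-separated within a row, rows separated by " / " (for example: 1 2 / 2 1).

row 1 has {1,2,3,5}; column 2 has {1,3,5} — only 4 is left for (r1,c2).
row 2 has {3,4,5}; column 4 has {2,3,4,5} — only 1 is left for (r2,c4).
row 3 has {3}; column 2 has {1,3,4,5} — only 2 is left for (r3,c2).
row 3 has {2,3}; column 3 has {1,3,4} — only 5 is left for (r3,c3).
row 3 has {2,3,5}; column 5 has {2,3,4} — only 1 is left for (r3,c5).
row 4 has {1,3,4}; column 3 has {1,3,4,5} — only 2 is left for (r4,c3).
row 4 has {1,2,3,4}; column 5 has {1,2,3,4} — only 5 is left for (r4,c5).
row 5 has {2,3,4,5}; column 1 has {3,5} — only 1 is left for (r5,c1).
row 2 has {1,3,4,5}; column 1 has {1,3,5} — only 2 is left for (r2,c1).
row 3 has {1,2,3,5}; column 1 has {1,2,3,5} — only 4 is left for (r3,c1).

5 4 1 2 3 / 2 5 3 1 4 / 4 2 5 3 1 / 3 1 2 4 5 / 1 3 4 5 2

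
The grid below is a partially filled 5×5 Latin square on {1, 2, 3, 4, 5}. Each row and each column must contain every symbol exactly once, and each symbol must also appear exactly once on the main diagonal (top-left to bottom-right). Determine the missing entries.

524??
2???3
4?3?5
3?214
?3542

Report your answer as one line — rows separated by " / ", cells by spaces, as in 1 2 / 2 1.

(r1,c4) = 3
(r1,c5) = 1
(r2,c2) = 4
(r2,c3) = 1
(r2,c4) = 5
(r3,c2) = 1
(r3,c4) = 2
(r4,c2) = 5
(r5,c1) = 1

5 2 4 3 1 / 2 4 1 5 3 / 4 1 3 2 5 / 3 5 2 1 4 / 1 3 5 4 2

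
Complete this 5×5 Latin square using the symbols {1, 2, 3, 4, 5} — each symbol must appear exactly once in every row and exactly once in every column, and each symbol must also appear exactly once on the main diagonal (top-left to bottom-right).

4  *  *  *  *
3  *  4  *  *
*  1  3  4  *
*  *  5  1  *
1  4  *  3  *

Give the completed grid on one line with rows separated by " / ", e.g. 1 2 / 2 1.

(r4,c1) = 2
(r4,c2) = 3
(r4,c5) = 4
(r5,c3) = 2
(r5,c5) = 5
(r1,c3) = 1
(r2,c2) = 2
(r2,c4) = 5
(r2,c5) = 1
(r3,c1) = 5
(r3,c5) = 2
(r1,c2) = 5
(r1,c4) = 2
(r1,c5) = 3

4 5 1 2 3 / 3 2 4 5 1 / 5 1 3 4 2 / 2 3 5 1 4 / 1 4 2 3 5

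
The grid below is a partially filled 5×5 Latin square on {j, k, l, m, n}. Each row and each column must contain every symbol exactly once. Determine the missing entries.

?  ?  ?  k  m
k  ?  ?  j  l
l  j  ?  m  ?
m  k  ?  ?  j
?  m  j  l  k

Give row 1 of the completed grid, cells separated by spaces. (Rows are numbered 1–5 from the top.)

j l n k m

At row 2, column 2: row 2 has {j,k,l}; column 2 has {j,k,m}; that leaves n.
At row 2, column 3: row 2 has {j,k,l,n}; column 3 has {j}; that leaves m.
At row 3, column 5: row 3 has {j,l,m}; column 5 has {j,k,l,m}; that leaves n.
At row 4, column 4: row 4 has {j,k,m}; column 4 has {j,k,l,m}; that leaves n.
At row 5, column 1: row 5 has {j,k,l,m}; column 1 has {k,l,m}; that leaves n.
At row 1, column 1: row 1 has {k,m}; column 1 has {k,l,m,n}; that leaves j.
At row 1, column 2: row 1 has {j,k,m}; column 2 has {j,k,m,n}; that leaves l.
At row 1, column 3: row 1 has {j,k,l,m}; column 3 has {j,m}; that leaves n.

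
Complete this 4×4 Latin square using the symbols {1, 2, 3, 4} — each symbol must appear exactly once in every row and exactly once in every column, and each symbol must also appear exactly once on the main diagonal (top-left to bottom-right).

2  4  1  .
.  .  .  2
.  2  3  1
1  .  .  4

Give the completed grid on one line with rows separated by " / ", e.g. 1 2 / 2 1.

row 1 has {1,2,4}; column 4 has {1,2,4} — only 3 is left for (r1,c4).
row 2 has {2}; column 2 has {2,4}; the diagonal has {2,3,4} — only 1 is left for (r2,c2).
row 2 has {1,2}; column 3 has {1,3} — only 4 is left for (r2,c3).
row 3 has {1,2,3}; column 1 has {1,2} — only 4 is left for (r3,c1).
row 4 has {1,4}; column 2 has {1,2,4} — only 3 is left for (r4,c2).
row 4 has {1,3,4}; column 3 has {1,3,4} — only 2 is left for (r4,c3).
row 2 has {1,2,4}; column 1 has {1,2,4} — only 3 is left for (r2,c1).

2 4 1 3 / 3 1 4 2 / 4 2 3 1 / 1 3 2 4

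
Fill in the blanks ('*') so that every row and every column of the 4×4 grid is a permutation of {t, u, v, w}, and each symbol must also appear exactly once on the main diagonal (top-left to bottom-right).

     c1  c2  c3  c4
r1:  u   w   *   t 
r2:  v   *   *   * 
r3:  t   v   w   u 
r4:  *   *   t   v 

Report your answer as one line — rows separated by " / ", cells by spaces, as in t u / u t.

u w v t / v t u w / t v w u / w u t v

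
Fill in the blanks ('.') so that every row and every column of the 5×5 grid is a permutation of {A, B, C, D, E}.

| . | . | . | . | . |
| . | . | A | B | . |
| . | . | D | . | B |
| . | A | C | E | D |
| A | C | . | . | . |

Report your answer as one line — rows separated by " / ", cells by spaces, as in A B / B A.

D B E C A / E D A B C / C E D A B / B A C E D / A C B D E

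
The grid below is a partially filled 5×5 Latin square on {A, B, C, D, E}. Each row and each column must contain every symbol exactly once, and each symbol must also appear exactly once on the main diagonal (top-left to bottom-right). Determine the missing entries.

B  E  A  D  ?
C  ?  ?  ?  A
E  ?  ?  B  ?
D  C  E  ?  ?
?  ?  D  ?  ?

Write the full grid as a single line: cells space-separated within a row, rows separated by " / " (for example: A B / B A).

B E A D C / C D B E A / E A C B D / D C E A B / A B D C E

row 1 has {A,B,D,E}; column 5 has {A} — only C is left for (r1,c5).
row 2 has {A,C}; column 2 has {C,E}; the diagonal has {B} — only D is left for (r2,c2).
row 2 has {A,C,D}; column 3 has {A,D,E} — only B is left for (r2,c3).
row 2 has {A,B,C,D}; column 4 has {B,D} — only E is left for (r2,c4).
row 3 has {B,E}; column 2 has {C,D,E} — only A is left for (r3,c2).
row 3 has {A,B,E}; column 3 has {A,B,D,E}; the diagonal has {B,D} — only C is left for (r3,c3).
row 3 has {A,B,C,E}; column 5 has {A,C} — only D is left for (r3,c5).
row 4 has {C,D,E}; column 4 has {B,D,E}; the diagonal has {B,C,D} — only A is left for (r4,c4).
row 4 has {A,C,D,E}; column 5 has {A,C,D} — only B is left for (r4,c5).
row 5 has {D}; column 1 has {B,C,D,E} — only A is left for (r5,c1).
row 5 has {A,D}; column 2 has {A,C,D,E} — only B is left for (r5,c2).
row 5 has {A,B,D}; column 4 has {A,B,D,E} — only C is left for (r5,c4).
row 5 has {A,B,C,D}; column 5 has {A,B,C,D}; the diagonal has {A,B,C,D} — only E is left for (r5,c5).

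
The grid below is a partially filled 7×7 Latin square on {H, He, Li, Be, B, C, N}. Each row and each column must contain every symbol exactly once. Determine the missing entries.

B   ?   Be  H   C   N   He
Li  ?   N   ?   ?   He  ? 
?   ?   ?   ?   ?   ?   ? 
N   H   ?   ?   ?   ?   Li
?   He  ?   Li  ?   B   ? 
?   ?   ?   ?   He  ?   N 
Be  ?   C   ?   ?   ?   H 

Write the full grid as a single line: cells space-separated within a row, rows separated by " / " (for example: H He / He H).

At row 1, column 2: row 1 has {H,He,Be,B,C,N}; column 2 has {H,He}; that leaves Li.
At row 5, column 3: row 5 has {He,Li,B}; column 3 has {Be,C,N}; that leaves H.
At row 7, column 6: row 7 has {H,Be,C}; column 6 has {He,B,N}; that leaves Li.
At row 5, column 1: row 5 has {H,He,Li,B}; column 1 has {Li,Be,B,N}; that leaves C.
At row 5, column 7: row 5 has {H,He,Li,B,C}; column 7 has {H,He,Li,N}; that leaves Be.
At row 6, column 1: row 6 has {He,N}; column 1 has {Li,Be,B,C,N}; that leaves H.
At row 3, column 1: row 3 is empty so far; column 1 has {H,Li,Be,B,C,N}; that leaves He.
At row 5, column 5: row 5 has {H,He,Li,Be,B,C}; column 5 has {He,C}; that leaves N.
At row 7, column 5: row 7 has {H,Li,Be,C}; column 5 has {He,C,N}; that leaves B.
At row 4, column 5: row 4 has {H,Li,N}; column 5 has {He,B,C,N}; that leaves Be.
At row 4, column 6: row 4 has {H,Li,Be,N}; column 6 has {He,Li,B,N}; that leaves C.
At row 6, column 6: row 6 has {H,He,N}; column 6 has {He,Li,B,C,N}; that leaves Be.
At row 7, column 2: row 7 has {H,Li,Be,B,C}; column 2 has {H,He,Li}; that leaves N.
At row 7, column 4: row 7 has {H,Li,Be,B,C,N}; column 4 has {H,Li}; that leaves He.
At row 2, column 5: row 2 has {He,Li,N}; column 5 has {He,Be,B,C,N}; that leaves H.
At row 3, column 5: row 3 has {He}; column 5 has {H,He,Be,B,C,N}; that leaves Li.
At row 3, column 6: row 3 has {He,Li}; column 6 has {He,Li,Be,B,C,N}; that leaves H.
At row 4, column 4: row 4 has {H,Li,Be,C,N}; column 4 has {H,He,Li}; that leaves B.
At row 6, column 4: row 6 has {H,He,Be,N}; column 4 has {H,He,Li,B}; that leaves C.
At row 2, column 4: row 2 has {H,He,Li,N}; column 4 has {H,He,Li,B,C}; that leaves Be.
At row 3, column 3: row 3 has {H,He,Li}; column 3 has {H,Be,C,N}; that leaves B.
At row 3, column 4: row 3 has {H,He,Li,B}; column 4 has {H,He,Li,Be,B,C}; that leaves N.
At row 3, column 7: row 3 has {H,He,Li,B,N}; column 7 has {H,He,Li,Be,N}; that leaves C.
At row 4, column 3: row 4 has {H,Li,Be,B,C,N}; column 3 has {H,Be,B,C,N}; that leaves He.
At row 6, column 2: row 6 has {H,He,Be,C,N}; column 2 has {H,He,Li,N}; that leaves B.
At row 6, column 3: row 6 has {H,He,Be,B,C,N}; column 3 has {H,He,Be,B,C,N}; that leaves Li.
At row 2, column 2: row 2 has {H,He,Li,Be,N}; column 2 has {H,He,Li,B,N}; that leaves C.
At row 2, column 7: row 2 has {H,He,Li,Be,C,N}; column 7 has {H,He,Li,Be,C,N}; that leaves B.
At row 3, column 2: row 3 has {H,He,Li,B,C,N}; column 2 has {H,He,Li,B,C,N}; that leaves Be.

B Li Be H C N He / Li C N Be H He B / He Be B N Li H C / N H He B Be C Li / C He H Li N B Be / H B Li C He Be N / Be N C He B Li H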